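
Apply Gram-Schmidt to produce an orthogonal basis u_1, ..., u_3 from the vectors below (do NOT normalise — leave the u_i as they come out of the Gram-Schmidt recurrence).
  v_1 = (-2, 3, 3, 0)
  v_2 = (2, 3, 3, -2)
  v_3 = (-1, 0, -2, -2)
Orthogonal basis:
  u_1 = (-2, 3, 3, 0)
  u_2 = (36/11, 12/11, 12/11, -2)
  u_3 = (-51/47, 30/47, -64/47, -102/47)

Apply the Gram-Schmidt recurrence
  u_1 = v_1
  u_i = v_i − Σ_{j<i} ((v_i · u_j) / (u_j · u_j)) · u_j.

Step by step this gives:
  u_1 = (-2, 3, 3, 0)
  u_2 = (36/11, 12/11, 12/11, -2)
  u_3 = (-51/47, 30/47, -64/47, -102/47)

Orthogonality check:
  u_2 · u_1 = 0 (should be 0)
  u_3 · u_1 = 0 (should be 0)
  u_3 · u_2 = 0 (should be 0)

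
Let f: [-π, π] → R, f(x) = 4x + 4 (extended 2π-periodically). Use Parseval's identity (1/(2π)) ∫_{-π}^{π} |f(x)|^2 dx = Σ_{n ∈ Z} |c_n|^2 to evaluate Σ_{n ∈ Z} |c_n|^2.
Σ |c_n|^2 = 16π^2/3 + 16

Expand and integrate term by term over [-π, π]:
  ∫ (4x)^2 dx = 16·(2π^3/3); ∫ 2·4·(4)·x dx = 0 (odd integrand); ∫ 4^2 dx = 16·2π.
So (1/(2π)) ∫_{-π}^{π} (4x + 4)^2 dx = 16π^2/3 + 16 = 16π^2/3 + 16.
Parseval ⇒ Σ |c_n|^2 = 16π^2/3 + 16.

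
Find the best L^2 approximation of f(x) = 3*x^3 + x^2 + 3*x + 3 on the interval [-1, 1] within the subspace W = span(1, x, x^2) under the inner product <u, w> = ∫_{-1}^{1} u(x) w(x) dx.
g(x) = x^2 + 24*x/5 + 3

The best approximation g ∈ W is the orthogonal projection of f onto W. Writing g = a_0 + a_1 x + a_2 x^2, the coefficients solve the normal equations G · a = b where
  G_{ij} = <φ_i, φ_j> and b_i = <f, φ_i>, with φ_0 = 1, φ_1 = x, φ_2 = x^2.
G =
  [2, 0, 2/3]
  [0, 2/3, 0]
  [2/3, 0, 2/5],
b = (20/3, 16/5, 12/5).
Solving gives a_0 = 3, a_1 = 24/5, a_2 = 1, so
  g(x) = x^2 + 24*x/5 + 3.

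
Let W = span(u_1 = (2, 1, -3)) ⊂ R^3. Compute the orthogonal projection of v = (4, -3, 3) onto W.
proj_W(v) = (-4/7, -2/7, 6/7)

Set up U = [u_1 | ... | u_1] ∈ R^(3×1). The projector onto W = col(U) is P = U (U^T U)^(-1) U^T.
Compute U^T U =
  [14],
and U^T v = (-4).
Solve U^T U · c = U^T v for the coefficients: c = (-2/7). The projection is proj_W(v) = U c.
Check: (v - proj_W(v)) · u_1 = 0  (should be 0).
Result: proj_W(v) = (-4/7, -2/7, 6/7).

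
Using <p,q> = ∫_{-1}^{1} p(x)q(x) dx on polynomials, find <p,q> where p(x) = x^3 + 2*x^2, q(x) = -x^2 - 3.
<p,q> = -24/5

Expand the product: p(x)·q(x) = -x^5 - 2*x^4 - 3*x^3 - 6*x^2.
∫_{-1}^{1} of each monomial x^k gives [2/(k+1) if k even, 0 if k odd]. Integrating term-by-term (or equivalently evaluating the antiderivative F(x) = -x^6/6 - 2*x^5/5 - 3*x^4/4 - 2*x^3 at the endpoints):
  F(1) − F(−1) = -199/60 − (89/60) = -24/5.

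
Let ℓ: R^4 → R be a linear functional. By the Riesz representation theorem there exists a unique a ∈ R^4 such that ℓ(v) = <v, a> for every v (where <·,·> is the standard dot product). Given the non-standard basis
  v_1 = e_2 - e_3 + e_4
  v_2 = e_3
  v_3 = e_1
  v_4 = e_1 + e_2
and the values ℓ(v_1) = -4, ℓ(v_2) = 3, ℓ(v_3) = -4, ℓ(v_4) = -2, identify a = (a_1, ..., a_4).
a = (-4, 2, 3, -3)

Write a = (a_1, ..., a_4) in the standard basis. For each basis vector v_i, ℓ(v_i) = <v_i, a> is a linear equation in the a_j's. Collect the n equations into a matrix system V a = ℓ, where row i of V is v_i (expressed in the standard basis). Since V is invertible (lower-triangular with 1s on the diagonal, up to permutation), solve by back-substitution:
  V =
[[0, 1, -1, 1],
 [0, 0, 1, 0],
 [1, 0, 0, 0],
 [1, 1, 0, 0]]
  V a = (-4, 3, -4, -2)
Solving gives a = (-4, 2, 3, -3).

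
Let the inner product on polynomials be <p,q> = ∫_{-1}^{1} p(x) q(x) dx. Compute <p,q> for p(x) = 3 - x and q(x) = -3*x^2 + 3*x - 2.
<p,q> = -20

Expand the product: p(x)·q(x) = 3*x^3 - 12*x^2 + 11*x - 6.
∫_{-1}^{1} of each monomial x^k gives [2/(k+1) if k even, 0 if k odd]. Integrating term-by-term (or equivalently evaluating the antiderivative F(x) = 3*x^4/4 - 4*x^3 + 11*x^2/2 - 6*x at the endpoints):
  F(1) − F(−1) = -15/4 − (65/4) = -20.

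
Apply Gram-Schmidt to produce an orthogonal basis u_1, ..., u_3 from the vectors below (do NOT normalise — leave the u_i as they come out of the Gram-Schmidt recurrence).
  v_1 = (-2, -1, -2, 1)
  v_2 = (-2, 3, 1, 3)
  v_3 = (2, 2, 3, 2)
Orthogonal basis:
  u_1 = (-2, -1, -2, 1)
  u_2 = (-8/5, 16/5, 7/5, 14/5)
  u_3 = (104/113, -95/113, 22/113, 157/113)

Apply the Gram-Schmidt recurrence
  u_1 = v_1
  u_i = v_i − Σ_{j<i} ((v_i · u_j) / (u_j · u_j)) · u_j.

Step by step this gives:
  u_1 = (-2, -1, -2, 1)
  u_2 = (-8/5, 16/5, 7/5, 14/5)
  u_3 = (104/113, -95/113, 22/113, 157/113)

Orthogonality check:
  u_2 · u_1 = 0 (should be 0)
  u_3 · u_1 = 0 (should be 0)
  u_3 · u_2 = 0 (should be 0)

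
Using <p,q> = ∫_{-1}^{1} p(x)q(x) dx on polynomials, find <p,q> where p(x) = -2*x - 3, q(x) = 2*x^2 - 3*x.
<p,q> = 0

Expand the product: p(x)·q(x) = -4*x^3 + 9*x.
∫_{-1}^{1} of each monomial x^k gives [2/(k+1) if k even, 0 if k odd]. Integrating term-by-term (or equivalently evaluating the antiderivative F(x) = -x^4 + 9*x^2/2 at the endpoints):
  F(1) − F(−1) = 7/2 − (7/2) = 0.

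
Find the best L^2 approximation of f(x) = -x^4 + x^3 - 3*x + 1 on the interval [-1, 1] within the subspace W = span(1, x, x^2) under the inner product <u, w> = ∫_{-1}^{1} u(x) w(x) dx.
g(x) = -6*x^2/7 - 12*x/5 + 38/35

The best approximation g ∈ W is the orthogonal projection of f onto W. Writing g = a_0 + a_1 x + a_2 x^2, the coefficients solve the normal equations G · a = b where
  G_{ij} = <φ_i, φ_j> and b_i = <f, φ_i>, with φ_0 = 1, φ_1 = x, φ_2 = x^2.
G =
  [2, 0, 2/3]
  [0, 2/3, 0]
  [2/3, 0, 2/5],
b = (8/5, -8/5, 8/21).
Solving gives a_0 = 38/35, a_1 = -12/5, a_2 = -6/7, so
  g(x) = -6*x^2/7 - 12*x/5 + 38/35.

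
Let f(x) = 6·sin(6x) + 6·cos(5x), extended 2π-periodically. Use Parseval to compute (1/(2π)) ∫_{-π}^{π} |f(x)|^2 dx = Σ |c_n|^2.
Σ |c_n|^2 = 36

Expand |f|^2 and use orthogonality of {sin(nx), cos(mx)} on [-π, π]:
  ∫_{-π}^{π} sin(nx)^2 dx = π, ∫ cos(mx)^2 dx = π, and cross terms integrate to 0.
So ∫_{-π}^{π} f(x)^2 dx = 6^2 · π + 6^2 · π = (36 + 36)π.
Divide by 2π: (36 + 36)/2 = 36.
By Parseval, this equals Σ |c_n|^2.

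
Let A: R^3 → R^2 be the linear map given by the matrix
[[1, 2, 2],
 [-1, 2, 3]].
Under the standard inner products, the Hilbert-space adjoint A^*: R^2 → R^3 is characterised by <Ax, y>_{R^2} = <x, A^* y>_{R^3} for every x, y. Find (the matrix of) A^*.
A^* = A^T =
[[1, -1],
 [2, 2],
 [2, 3]]

For real matrices with standard dot products, the defining identity <Ax, y> = <x, A^* y> gives (Ax)^T y = x^T (A^*) y, i.e. x^T A^T y = x^T (A^*) y. Since this holds for all x, y, we must have A^* = A^T. Therefore
A^* =
[[1, -1],
 [2, 2],
 [2, 3]].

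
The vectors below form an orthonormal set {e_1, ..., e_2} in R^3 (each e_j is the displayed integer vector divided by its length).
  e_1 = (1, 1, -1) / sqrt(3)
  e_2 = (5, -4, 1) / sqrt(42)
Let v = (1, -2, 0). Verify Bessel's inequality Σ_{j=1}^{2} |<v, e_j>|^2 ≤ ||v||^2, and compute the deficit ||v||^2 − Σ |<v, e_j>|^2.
Σ |<v, e_j>|^2 = 61/14; ||v||^2 = 5; deficit = 9/14

Write each e_j = u_j / sqrt(<u_j, u_j>) where u_j is the displayed integer vector. Then <v, e_j> = <v, u_j> / sqrt(<u_j, u_j>), so |<v, e_j>|^2 = <v, u_j>^2 / <u_j, u_j>.
Coefficients: <v, e_1> = -1/sqrt(3), <v, e_2> = 13/sqrt(42).
Square and sum: Σ |<v, e_j>|^2 = 61/14.
Compute ||v||^2 = v·v = 5.
Deficit = 5 − 61/14 = 9/14 ≥ 0, confirming Bessel's inequality. (The deficit equals ||v − Σ <v,e_j> e_j||^2, the squared distance from v to span{e_j}.)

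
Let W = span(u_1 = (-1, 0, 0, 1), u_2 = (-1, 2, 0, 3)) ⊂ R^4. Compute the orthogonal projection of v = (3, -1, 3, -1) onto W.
proj_W(v) = (2, 0, 0, -2)

Set up U = [u_1 | ... | u_2] ∈ R^(4×2). The projector onto W = col(U) is P = U (U^T U)^(-1) U^T.
Compute U^T U =
  [2, 4]
  [4, 14],
and U^T v = (-4, -8).
Solve U^T U · c = U^T v for the coefficients: c = (-2, 0). The projection is proj_W(v) = U c.
Check: (v - proj_W(v)) · u_1 = 0  (should be 0).
Check: (v - proj_W(v)) · u_2 = 0  (should be 0).
Result: proj_W(v) = (2, 0, 0, -2).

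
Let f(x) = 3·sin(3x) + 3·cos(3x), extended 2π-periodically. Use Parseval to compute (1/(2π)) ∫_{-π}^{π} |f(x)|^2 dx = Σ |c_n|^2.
Σ |c_n|^2 = 9

Expand |f|^2 and use orthogonality of {sin(nx), cos(mx)} on [-π, π]:
  ∫_{-π}^{π} sin(nx)^2 dx = π, ∫ cos(mx)^2 dx = π, and cross terms integrate to 0.
So ∫_{-π}^{π} f(x)^2 dx = 3^2 · π + 3^2 · π = (9 + 9)π.
Divide by 2π: (9 + 9)/2 = 9.
By Parseval, this equals Σ |c_n|^2.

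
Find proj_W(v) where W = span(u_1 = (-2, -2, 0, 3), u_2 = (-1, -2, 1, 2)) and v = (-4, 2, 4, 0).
proj_W(v) = (-2/13, -12/13, 10/13, 8/13)

Set up U = [u_1 | ... | u_2] ∈ R^(4×2). The projector onto W = col(U) is P = U (U^T U)^(-1) U^T.
Compute U^T U =
  [17, 12]
  [12, 10],
and U^T v = (4, 4).
Solve U^T U · c = U^T v for the coefficients: c = (-4/13, 10/13). The projection is proj_W(v) = U c.
Check: (v - proj_W(v)) · u_1 = 0  (should be 0).
Check: (v - proj_W(v)) · u_2 = 0  (should be 0).
Result: proj_W(v) = (-2/13, -12/13, 10/13, 8/13).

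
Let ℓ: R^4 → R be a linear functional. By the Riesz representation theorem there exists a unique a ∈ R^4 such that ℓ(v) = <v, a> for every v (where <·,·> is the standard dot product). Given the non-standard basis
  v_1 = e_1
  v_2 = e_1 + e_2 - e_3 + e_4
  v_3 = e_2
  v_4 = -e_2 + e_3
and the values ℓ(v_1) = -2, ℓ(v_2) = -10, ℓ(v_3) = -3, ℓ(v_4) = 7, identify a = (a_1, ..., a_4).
a = (-2, -3, 4, -1)

Write a = (a_1, ..., a_4) in the standard basis. For each basis vector v_i, ℓ(v_i) = <v_i, a> is a linear equation in the a_j's. Collect the n equations into a matrix system V a = ℓ, where row i of V is v_i (expressed in the standard basis). Since V is invertible (lower-triangular with 1s on the diagonal, up to permutation), solve by back-substitution:
  V =
[[1, 0, 0, 0],
 [1, 1, -1, 1],
 [0, 1, 0, 0],
 [0, -1, 1, 0]]
  V a = (-2, -10, -3, 7)
Solving gives a = (-2, -3, 4, -1).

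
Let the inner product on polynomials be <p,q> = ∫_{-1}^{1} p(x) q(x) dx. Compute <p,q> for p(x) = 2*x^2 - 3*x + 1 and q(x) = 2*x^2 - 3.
<p,q> = -106/15

Expand the product: p(x)·q(x) = 4*x^4 - 6*x^3 - 4*x^2 + 9*x - 3.
∫_{-1}^{1} of each monomial x^k gives [2/(k+1) if k even, 0 if k odd]. Integrating term-by-term (or equivalently evaluating the antiderivative F(x) = 4*x^5/5 - 3*x^4/2 - 4*x^3/3 + 9*x^2/2 - 3*x at the endpoints):
  F(1) − F(−1) = -8/15 − (98/15) = -106/15.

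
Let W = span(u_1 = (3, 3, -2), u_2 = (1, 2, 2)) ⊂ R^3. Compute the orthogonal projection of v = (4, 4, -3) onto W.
proj_W(v) = (702/173, 684/173, -516/173)

Set up U = [u_1 | ... | u_2] ∈ R^(3×2). The projector onto W = col(U) is P = U (U^T U)^(-1) U^T.
Compute U^T U =
  [22, 5]
  [5, 9],
and U^T v = (30, 6).
Solve U^T U · c = U^T v for the coefficients: c = (240/173, -18/173). The projection is proj_W(v) = U c.
Check: (v - proj_W(v)) · u_1 = 0  (should be 0).
Check: (v - proj_W(v)) · u_2 = 0  (should be 0).
Result: proj_W(v) = (702/173, 684/173, -516/173).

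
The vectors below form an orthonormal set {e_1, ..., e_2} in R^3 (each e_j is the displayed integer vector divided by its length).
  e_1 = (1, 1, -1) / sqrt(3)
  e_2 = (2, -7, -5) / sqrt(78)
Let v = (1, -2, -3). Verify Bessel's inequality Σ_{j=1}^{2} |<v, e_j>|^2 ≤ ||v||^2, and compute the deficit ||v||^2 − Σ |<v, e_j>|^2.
Σ |<v, e_j>|^2 = 355/26; ||v||^2 = 14; deficit = 9/26

Write each e_j = u_j / sqrt(<u_j, u_j>) where u_j is the displayed integer vector. Then <v, e_j> = <v, u_j> / sqrt(<u_j, u_j>), so |<v, e_j>|^2 = <v, u_j>^2 / <u_j, u_j>.
Coefficients: <v, e_1> = 2/sqrt(3), <v, e_2> = 31/sqrt(78).
Square and sum: Σ |<v, e_j>|^2 = 355/26.
Compute ||v||^2 = v·v = 14.
Deficit = 14 − 355/26 = 9/26 ≥ 0, confirming Bessel's inequality. (The deficit equals ||v − Σ <v,e_j> e_j||^2, the squared distance from v to span{e_j}.)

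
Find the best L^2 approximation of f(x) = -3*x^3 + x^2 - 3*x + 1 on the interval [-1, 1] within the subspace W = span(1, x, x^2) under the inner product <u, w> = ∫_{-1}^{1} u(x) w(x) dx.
g(x) = x^2 - 24*x/5 + 1

The best approximation g ∈ W is the orthogonal projection of f onto W. Writing g = a_0 + a_1 x + a_2 x^2, the coefficients solve the normal equations G · a = b where
  G_{ij} = <φ_i, φ_j> and b_i = <f, φ_i>, with φ_0 = 1, φ_1 = x, φ_2 = x^2.
G =
  [2, 0, 2/3]
  [0, 2/3, 0]
  [2/3, 0, 2/5],
b = (8/3, -16/5, 16/15).
Solving gives a_0 = 1, a_1 = -24/5, a_2 = 1, so
  g(x) = x^2 - 24*x/5 + 1.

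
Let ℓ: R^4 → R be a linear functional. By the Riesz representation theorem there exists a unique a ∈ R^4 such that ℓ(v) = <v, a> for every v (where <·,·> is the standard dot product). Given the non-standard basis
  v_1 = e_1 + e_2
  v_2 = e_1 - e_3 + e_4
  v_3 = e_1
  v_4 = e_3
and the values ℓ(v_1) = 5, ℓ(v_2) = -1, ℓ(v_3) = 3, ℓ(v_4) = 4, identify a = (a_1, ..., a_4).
a = (3, 2, 4, 0)

Write a = (a_1, ..., a_4) in the standard basis. For each basis vector v_i, ℓ(v_i) = <v_i, a> is a linear equation in the a_j's. Collect the n equations into a matrix system V a = ℓ, where row i of V is v_i (expressed in the standard basis). Since V is invertible (lower-triangular with 1s on the diagonal, up to permutation), solve by back-substitution:
  V =
[[1, 1, 0, 0],
 [1, 0, -1, 1],
 [1, 0, 0, 0],
 [0, 0, 1, 0]]
  V a = (5, -1, 3, 4)
Solving gives a = (3, 2, 4, 0).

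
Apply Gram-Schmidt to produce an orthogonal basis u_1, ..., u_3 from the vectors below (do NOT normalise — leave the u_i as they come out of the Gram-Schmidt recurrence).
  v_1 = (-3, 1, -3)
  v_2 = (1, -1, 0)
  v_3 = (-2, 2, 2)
Orthogonal basis:
  u_1 = (-3, 1, -3)
  u_2 = (7/19, -15/19, -12/19)
  u_3 = (-6/11, -6/11, 4/11)

Apply the Gram-Schmidt recurrence
  u_1 = v_1
  u_i = v_i − Σ_{j<i} ((v_i · u_j) / (u_j · u_j)) · u_j.

Step by step this gives:
  u_1 = (-3, 1, -3)
  u_2 = (7/19, -15/19, -12/19)
  u_3 = (-6/11, -6/11, 4/11)

Orthogonality check:
  u_2 · u_1 = 0 (should be 0)
  u_3 · u_1 = 0 (should be 0)
  u_3 · u_2 = 0 (should be 0)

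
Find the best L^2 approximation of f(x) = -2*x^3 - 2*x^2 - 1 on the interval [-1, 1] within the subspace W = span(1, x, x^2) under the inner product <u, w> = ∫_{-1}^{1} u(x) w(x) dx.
g(x) = -2*x^2 - 6*x/5 - 1

The best approximation g ∈ W is the orthogonal projection of f onto W. Writing g = a_0 + a_1 x + a_2 x^2, the coefficients solve the normal equations G · a = b where
  G_{ij} = <φ_i, φ_j> and b_i = <f, φ_i>, with φ_0 = 1, φ_1 = x, φ_2 = x^2.
G =
  [2, 0, 2/3]
  [0, 2/3, 0]
  [2/3, 0, 2/5],
b = (-10/3, -4/5, -22/15).
Solving gives a_0 = -1, a_1 = -6/5, a_2 = -2, so
  g(x) = -2*x^2 - 6*x/5 - 1.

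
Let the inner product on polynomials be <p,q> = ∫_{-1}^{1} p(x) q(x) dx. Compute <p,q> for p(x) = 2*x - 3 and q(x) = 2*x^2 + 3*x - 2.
<p,q> = 12

Expand the product: p(x)·q(x) = 4*x^3 - 13*x + 6.
∫_{-1}^{1} of each monomial x^k gives [2/(k+1) if k even, 0 if k odd]. Integrating term-by-term (or equivalently evaluating the antiderivative F(x) = x^4 - 13*x^2/2 + 6*x at the endpoints):
  F(1) − F(−1) = 1/2 − (-23/2) = 12.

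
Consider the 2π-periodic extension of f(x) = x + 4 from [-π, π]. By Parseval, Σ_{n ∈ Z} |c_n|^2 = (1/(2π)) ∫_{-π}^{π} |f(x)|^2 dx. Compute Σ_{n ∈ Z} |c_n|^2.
Σ |c_n|^2 = π^2/3 + 16

Expand and integrate term by term over [-π, π]:
  ∫ (x)^2 dx = 1·(2π^3/3); ∫ 2·1·(4)·x dx = 0 (odd integrand); ∫ 4^2 dx = 16·2π.
So (1/(2π)) ∫_{-π}^{π} (x + 4)^2 dx = 1π^2/3 + 16 = π^2/3 + 16.
Parseval ⇒ Σ |c_n|^2 = π^2/3 + 16.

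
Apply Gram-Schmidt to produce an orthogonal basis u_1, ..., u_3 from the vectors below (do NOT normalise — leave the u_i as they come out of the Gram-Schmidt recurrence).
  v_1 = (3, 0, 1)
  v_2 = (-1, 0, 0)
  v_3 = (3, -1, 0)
Orthogonal basis:
  u_1 = (3, 0, 1)
  u_2 = (-1/10, 0, 3/10)
  u_3 = (0, -1, 0)

Apply the Gram-Schmidt recurrence
  u_1 = v_1
  u_i = v_i − Σ_{j<i} ((v_i · u_j) / (u_j · u_j)) · u_j.

Step by step this gives:
  u_1 = (3, 0, 1)
  u_2 = (-1/10, 0, 3/10)
  u_3 = (0, -1, 0)

Orthogonality check:
  u_2 · u_1 = 0 (should be 0)
  u_3 · u_1 = 0 (should be 0)
  u_3 · u_2 = 0 (should be 0)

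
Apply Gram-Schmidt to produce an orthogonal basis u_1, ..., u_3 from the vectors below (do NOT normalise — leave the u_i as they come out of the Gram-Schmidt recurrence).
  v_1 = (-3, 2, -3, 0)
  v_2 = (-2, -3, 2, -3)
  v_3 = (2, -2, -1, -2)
Orthogonal basis:
  u_1 = (-3, 2, -3, 0)
  u_2 = (-31/11, -27/11, 13/11, -3)
  u_3 = (407/268, -255/268, -577/268, -401/268)

Apply the Gram-Schmidt recurrence
  u_1 = v_1
  u_i = v_i − Σ_{j<i} ((v_i · u_j) / (u_j · u_j)) · u_j.

Step by step this gives:
  u_1 = (-3, 2, -3, 0)
  u_2 = (-31/11, -27/11, 13/11, -3)
  u_3 = (407/268, -255/268, -577/268, -401/268)

Orthogonality check:
  u_2 · u_1 = 0 (should be 0)
  u_3 · u_1 = 0 (should be 0)
  u_3 · u_2 = 0 (should be 0)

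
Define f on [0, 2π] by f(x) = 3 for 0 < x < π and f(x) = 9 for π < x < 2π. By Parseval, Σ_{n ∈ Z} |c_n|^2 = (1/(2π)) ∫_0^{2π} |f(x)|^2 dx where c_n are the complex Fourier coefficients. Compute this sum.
Σ |c_n|^2 = 45

Parseval equates the L^2 energy of f (normalised by 1/(2π)) with the ℓ^2 sum of its Fourier coefficients: (1/(2π)) ∫_0^{2π} |f|^2 = Σ |c_n|^2.
Compute the left side: (1/(2π)) [∫_0^π 3^2 dx + ∫_π^{2π} 9^2 dx] = (1/(2π)) · (9π + 81π) = (9 + 81)/2 = 45.
So Σ_{n ∈ Z} |c_n|^2 = 45.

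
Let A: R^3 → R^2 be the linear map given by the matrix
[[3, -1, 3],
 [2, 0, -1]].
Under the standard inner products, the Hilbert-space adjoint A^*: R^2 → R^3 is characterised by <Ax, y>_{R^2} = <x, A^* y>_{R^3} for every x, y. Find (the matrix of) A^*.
A^* = A^T =
[[3, 2],
 [-1, 0],
 [3, -1]]

For real matrices with standard dot products, the defining identity <Ax, y> = <x, A^* y> gives (Ax)^T y = x^T (A^*) y, i.e. x^T A^T y = x^T (A^*) y. Since this holds for all x, y, we must have A^* = A^T. Therefore
A^* =
[[3, 2],
 [-1, 0],
 [3, -1]].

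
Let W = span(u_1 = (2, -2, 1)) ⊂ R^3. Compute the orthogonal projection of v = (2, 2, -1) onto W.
proj_W(v) = (-2/9, 2/9, -1/9)

Set up U = [u_1 | ... | u_1] ∈ R^(3×1). The projector onto W = col(U) is P = U (U^T U)^(-1) U^T.
Compute U^T U =
  [9],
and U^T v = (-1).
Solve U^T U · c = U^T v for the coefficients: c = (-1/9). The projection is proj_W(v) = U c.
Check: (v - proj_W(v)) · u_1 = 0  (should be 0).
Result: proj_W(v) = (-2/9, 2/9, -1/9).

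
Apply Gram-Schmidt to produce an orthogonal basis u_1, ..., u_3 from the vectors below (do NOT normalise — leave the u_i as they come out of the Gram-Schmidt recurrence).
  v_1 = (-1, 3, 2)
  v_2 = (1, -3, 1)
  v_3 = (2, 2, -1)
Orthogonal basis:
  u_1 = (-1, 3, 2)
  u_2 = (3/7, -9/7, 15/7)
  u_3 = (12/5, 4/5, 0)

Apply the Gram-Schmidt recurrence
  u_1 = v_1
  u_i = v_i − Σ_{j<i} ((v_i · u_j) / (u_j · u_j)) · u_j.

Step by step this gives:
  u_1 = (-1, 3, 2)
  u_2 = (3/7, -9/7, 15/7)
  u_3 = (12/5, 4/5, 0)

Orthogonality check:
  u_2 · u_1 = 0 (should be 0)
  u_3 · u_1 = 0 (should be 0)
  u_3 · u_2 = 0 (should be 0)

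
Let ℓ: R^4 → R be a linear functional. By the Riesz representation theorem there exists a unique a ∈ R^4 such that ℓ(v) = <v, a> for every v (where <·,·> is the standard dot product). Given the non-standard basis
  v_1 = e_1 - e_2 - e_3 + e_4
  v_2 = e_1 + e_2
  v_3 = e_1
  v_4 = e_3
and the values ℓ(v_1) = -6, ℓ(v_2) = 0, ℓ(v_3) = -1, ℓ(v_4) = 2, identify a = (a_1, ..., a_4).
a = (-1, 1, 2, -2)

Write a = (a_1, ..., a_4) in the standard basis. For each basis vector v_i, ℓ(v_i) = <v_i, a> is a linear equation in the a_j's. Collect the n equations into a matrix system V a = ℓ, where row i of V is v_i (expressed in the standard basis). Since V is invertible (lower-triangular with 1s on the diagonal, up to permutation), solve by back-substitution:
  V =
[[1, -1, -1, 1],
 [1, 1, 0, 0],
 [1, 0, 0, 0],
 [0, 0, 1, 0]]
  V a = (-6, 0, -1, 2)
Solving gives a = (-1, 1, 2, -2).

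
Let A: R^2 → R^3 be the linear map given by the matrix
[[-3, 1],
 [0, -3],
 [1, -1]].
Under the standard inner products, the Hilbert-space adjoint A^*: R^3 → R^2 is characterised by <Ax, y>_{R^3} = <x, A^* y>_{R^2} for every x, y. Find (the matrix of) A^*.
A^* = A^T =
[[-3, 0, 1],
 [1, -3, -1]]

For real matrices with standard dot products, the defining identity <Ax, y> = <x, A^* y> gives (Ax)^T y = x^T (A^*) y, i.e. x^T A^T y = x^T (A^*) y. Since this holds for all x, y, we must have A^* = A^T. Therefore
A^* =
[[-3, 0, 1],
 [1, -3, -1]].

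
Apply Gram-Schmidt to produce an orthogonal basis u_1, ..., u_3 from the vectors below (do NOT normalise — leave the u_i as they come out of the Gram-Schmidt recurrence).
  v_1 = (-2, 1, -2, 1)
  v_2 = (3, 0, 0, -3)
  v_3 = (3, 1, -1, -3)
Orthogonal basis:
  u_1 = (-2, 1, -2, 1)
  u_2 = (6/5, 9/10, -9/5, -21/10)
  u_3 = (3/11, 5/11, 1/11, 3/11)

Apply the Gram-Schmidt recurrence
  u_1 = v_1
  u_i = v_i − Σ_{j<i} ((v_i · u_j) / (u_j · u_j)) · u_j.

Step by step this gives:
  u_1 = (-2, 1, -2, 1)
  u_2 = (6/5, 9/10, -9/5, -21/10)
  u_3 = (3/11, 5/11, 1/11, 3/11)

Orthogonality check:
  u_2 · u_1 = 0 (should be 0)
  u_3 · u_1 = 0 (should be 0)
  u_3 · u_2 = 0 (should be 0)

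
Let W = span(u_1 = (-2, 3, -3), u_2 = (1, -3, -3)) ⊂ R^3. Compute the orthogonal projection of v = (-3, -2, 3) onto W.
proj_W(v) = (12/23, -11/46, 111/46)

Set up U = [u_1 | ... | u_2] ∈ R^(3×2). The projector onto W = col(U) is P = U (U^T U)^(-1) U^T.
Compute U^T U =
  [22, -2]
  [-2, 19],
and U^T v = (-9, -6).
Solve U^T U · c = U^T v for the coefficients: c = (-61/138, -25/69). The projection is proj_W(v) = U c.
Check: (v - proj_W(v)) · u_1 = 0  (should be 0).
Check: (v - proj_W(v)) · u_2 = 0  (should be 0).
Result: proj_W(v) = (12/23, -11/46, 111/46).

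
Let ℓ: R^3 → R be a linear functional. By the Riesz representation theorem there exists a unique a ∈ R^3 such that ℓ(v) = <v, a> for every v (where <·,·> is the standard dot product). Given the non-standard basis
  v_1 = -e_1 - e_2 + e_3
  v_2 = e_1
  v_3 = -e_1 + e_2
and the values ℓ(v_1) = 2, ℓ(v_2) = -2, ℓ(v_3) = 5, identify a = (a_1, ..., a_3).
a = (-2, 3, 3)

Write a = (a_1, ..., a_3) in the standard basis. For each basis vector v_i, ℓ(v_i) = <v_i, a> is a linear equation in the a_j's. Collect the n equations into a matrix system V a = ℓ, where row i of V is v_i (expressed in the standard basis). Since V is invertible (lower-triangular with 1s on the diagonal, up to permutation), solve by back-substitution:
  V =
[[-1, -1, 1],
 [1, 0, 0],
 [-1, 1, 0]]
  V a = (2, -2, 5)
Solving gives a = (-2, 3, 3).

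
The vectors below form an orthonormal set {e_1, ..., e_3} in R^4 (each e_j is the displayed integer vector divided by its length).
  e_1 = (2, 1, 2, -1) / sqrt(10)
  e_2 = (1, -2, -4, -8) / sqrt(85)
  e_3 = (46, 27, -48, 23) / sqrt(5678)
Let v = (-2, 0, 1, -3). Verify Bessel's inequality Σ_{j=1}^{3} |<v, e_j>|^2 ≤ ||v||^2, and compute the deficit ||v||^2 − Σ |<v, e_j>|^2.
Σ |<v, e_j>|^2 = 1938/167; ||v||^2 = 14; deficit = 400/167

Write each e_j = u_j / sqrt(<u_j, u_j>) where u_j is the displayed integer vector. Then <v, e_j> = <v, u_j> / sqrt(<u_j, u_j>), so |<v, e_j>|^2 = <v, u_j>^2 / <u_j, u_j>.
Coefficients: <v, e_1> = 1/sqrt(10), <v, e_2> = 18/sqrt(85), <v, e_3> = -209/sqrt(5678).
Square and sum: Σ |<v, e_j>|^2 = 1938/167.
Compute ||v||^2 = v·v = 14.
Deficit = 14 − 1938/167 = 400/167 ≥ 0, confirming Bessel's inequality. (The deficit equals ||v − Σ <v,e_j> e_j||^2, the squared distance from v to span{e_j}.)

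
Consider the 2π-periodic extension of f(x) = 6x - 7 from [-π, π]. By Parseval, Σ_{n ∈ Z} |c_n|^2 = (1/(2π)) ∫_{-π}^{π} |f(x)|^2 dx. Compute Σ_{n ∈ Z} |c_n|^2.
Σ |c_n|^2 = 12π^2 + 49

Expand and integrate term by term over [-π, π]:
  ∫ (6x)^2 dx = 36·(2π^3/3); ∫ 2·6·(-7)·x dx = 0 (odd integrand); ∫ (-7)^2 dx = 49·2π.
So (1/(2π)) ∫_{-π}^{π} (6x - 7)^2 dx = 36π^2/3 + 49 = 12π^2 + 49.
Parseval ⇒ Σ |c_n|^2 = 12π^2 + 49.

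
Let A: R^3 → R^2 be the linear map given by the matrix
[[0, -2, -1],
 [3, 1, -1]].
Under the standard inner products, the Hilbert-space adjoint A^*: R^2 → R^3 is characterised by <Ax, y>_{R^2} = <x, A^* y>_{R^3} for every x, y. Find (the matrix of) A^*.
A^* = A^T =
[[0, 3],
 [-2, 1],
 [-1, -1]]

For real matrices with standard dot products, the defining identity <Ax, y> = <x, A^* y> gives (Ax)^T y = x^T (A^*) y, i.e. x^T A^T y = x^T (A^*) y. Since this holds for all x, y, we must have A^* = A^T. Therefore
A^* =
[[0, 3],
 [-2, 1],
 [-1, -1]].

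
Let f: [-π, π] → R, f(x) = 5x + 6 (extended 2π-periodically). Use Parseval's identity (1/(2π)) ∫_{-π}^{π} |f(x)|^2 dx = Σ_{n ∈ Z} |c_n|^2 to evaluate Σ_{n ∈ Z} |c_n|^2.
Σ |c_n|^2 = 25π^2/3 + 36

Expand and integrate term by term over [-π, π]:
  ∫ (5x)^2 dx = 25·(2π^3/3); ∫ 2·5·(6)·x dx = 0 (odd integrand); ∫ 6^2 dx = 36·2π.
So (1/(2π)) ∫_{-π}^{π} (5x + 6)^2 dx = 25π^2/3 + 36 = 25π^2/3 + 36.
Parseval ⇒ Σ |c_n|^2 = 25π^2/3 + 36.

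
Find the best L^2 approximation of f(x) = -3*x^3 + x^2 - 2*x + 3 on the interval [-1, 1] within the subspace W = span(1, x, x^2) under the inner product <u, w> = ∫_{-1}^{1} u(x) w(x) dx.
g(x) = x^2 - 19*x/5 + 3

The best approximation g ∈ W is the orthogonal projection of f onto W. Writing g = a_0 + a_1 x + a_2 x^2, the coefficients solve the normal equations G · a = b where
  G_{ij} = <φ_i, φ_j> and b_i = <f, φ_i>, with φ_0 = 1, φ_1 = x, φ_2 = x^2.
G =
  [2, 0, 2/3]
  [0, 2/3, 0]
  [2/3, 0, 2/5],
b = (20/3, -38/15, 12/5).
Solving gives a_0 = 3, a_1 = -19/5, a_2 = 1, so
  g(x) = x^2 - 19*x/5 + 3.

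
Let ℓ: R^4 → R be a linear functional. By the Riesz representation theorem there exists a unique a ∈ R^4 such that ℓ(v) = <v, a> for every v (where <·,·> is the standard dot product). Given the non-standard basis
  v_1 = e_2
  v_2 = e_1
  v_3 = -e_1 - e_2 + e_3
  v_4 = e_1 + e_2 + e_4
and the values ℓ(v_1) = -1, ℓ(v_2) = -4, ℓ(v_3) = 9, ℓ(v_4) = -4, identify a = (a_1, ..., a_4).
a = (-4, -1, 4, 1)

Write a = (a_1, ..., a_4) in the standard basis. For each basis vector v_i, ℓ(v_i) = <v_i, a> is a linear equation in the a_j's. Collect the n equations into a matrix system V a = ℓ, where row i of V is v_i (expressed in the standard basis). Since V is invertible (lower-triangular with 1s on the diagonal, up to permutation), solve by back-substitution:
  V =
[[0, 1, 0, 0],
 [1, 0, 0, 0],
 [-1, -1, 1, 0],
 [1, 1, 0, 1]]
  V a = (-1, -4, 9, -4)
Solving gives a = (-4, -1, 4, 1).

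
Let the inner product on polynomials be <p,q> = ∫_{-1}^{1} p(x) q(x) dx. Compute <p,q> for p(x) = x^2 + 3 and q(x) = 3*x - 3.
<p,q> = -20

Expand the product: p(x)·q(x) = 3*x^3 - 3*x^2 + 9*x - 9.
∫_{-1}^{1} of each monomial x^k gives [2/(k+1) if k even, 0 if k odd]. Integrating term-by-term (or equivalently evaluating the antiderivative F(x) = 3*x^4/4 - x^3 + 9*x^2/2 - 9*x at the endpoints):
  F(1) − F(−1) = -19/4 − (61/4) = -20.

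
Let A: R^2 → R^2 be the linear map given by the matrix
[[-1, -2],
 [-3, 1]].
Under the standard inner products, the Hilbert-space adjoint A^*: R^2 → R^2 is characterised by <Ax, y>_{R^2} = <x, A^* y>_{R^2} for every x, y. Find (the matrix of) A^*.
A^* = A^T =
[[-1, -3],
 [-2, 1]]

For real matrices with standard dot products, the defining identity <Ax, y> = <x, A^* y> gives (Ax)^T y = x^T (A^*) y, i.e. x^T A^T y = x^T (A^*) y. Since this holds for all x, y, we must have A^* = A^T. Therefore
A^* =
[[-1, -3],
 [-2, 1]].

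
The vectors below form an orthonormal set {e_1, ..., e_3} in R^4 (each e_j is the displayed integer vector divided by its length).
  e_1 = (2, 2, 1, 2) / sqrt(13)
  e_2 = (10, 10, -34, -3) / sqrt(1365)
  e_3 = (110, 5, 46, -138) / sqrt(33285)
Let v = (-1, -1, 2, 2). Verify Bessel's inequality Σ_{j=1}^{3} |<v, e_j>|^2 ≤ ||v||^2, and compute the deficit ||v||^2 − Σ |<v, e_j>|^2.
Σ |<v, e_j>|^2 = 3001/317; ||v||^2 = 10; deficit = 169/317

Write each e_j = u_j / sqrt(<u_j, u_j>) where u_j is the displayed integer vector. Then <v, e_j> = <v, u_j> / sqrt(<u_j, u_j>), so |<v, e_j>|^2 = <v, u_j>^2 / <u_j, u_j>.
Coefficients: <v, e_1> = 2/sqrt(13), <v, e_2> = -94/sqrt(1365), <v, e_3> = -299/sqrt(33285).
Square and sum: Σ |<v, e_j>|^2 = 3001/317.
Compute ||v||^2 = v·v = 10.
Deficit = 10 − 3001/317 = 169/317 ≥ 0, confirming Bessel's inequality. (The deficit equals ||v − Σ <v,e_j> e_j||^2, the squared distance from v to span{e_j}.)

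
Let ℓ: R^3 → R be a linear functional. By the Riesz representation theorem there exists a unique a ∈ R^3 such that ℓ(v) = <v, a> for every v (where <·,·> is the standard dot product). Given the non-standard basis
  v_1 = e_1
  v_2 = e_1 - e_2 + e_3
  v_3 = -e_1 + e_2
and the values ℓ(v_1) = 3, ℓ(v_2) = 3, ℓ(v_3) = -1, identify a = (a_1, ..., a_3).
a = (3, 2, 2)

Write a = (a_1, ..., a_3) in the standard basis. For each basis vector v_i, ℓ(v_i) = <v_i, a> is a linear equation in the a_j's. Collect the n equations into a matrix system V a = ℓ, where row i of V is v_i (expressed in the standard basis). Since V is invertible (lower-triangular with 1s on the diagonal, up to permutation), solve by back-substitution:
  V =
[[1, 0, 0],
 [1, -1, 1],
 [-1, 1, 0]]
  V a = (3, 3, -1)
Solving gives a = (3, 2, 2).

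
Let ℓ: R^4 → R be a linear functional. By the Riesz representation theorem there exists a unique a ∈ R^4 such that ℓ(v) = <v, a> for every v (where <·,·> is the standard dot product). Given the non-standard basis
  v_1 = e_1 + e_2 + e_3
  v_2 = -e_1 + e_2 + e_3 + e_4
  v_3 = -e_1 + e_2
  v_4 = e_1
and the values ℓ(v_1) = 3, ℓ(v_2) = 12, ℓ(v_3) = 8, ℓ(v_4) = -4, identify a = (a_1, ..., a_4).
a = (-4, 4, 3, 1)

Write a = (a_1, ..., a_4) in the standard basis. For each basis vector v_i, ℓ(v_i) = <v_i, a> is a linear equation in the a_j's. Collect the n equations into a matrix system V a = ℓ, where row i of V is v_i (expressed in the standard basis). Since V is invertible (lower-triangular with 1s on the diagonal, up to permutation), solve by back-substitution:
  V =
[[1, 1, 1, 0],
 [-1, 1, 1, 1],
 [-1, 1, 0, 0],
 [1, 0, 0, 0]]
  V a = (3, 12, 8, -4)
Solving gives a = (-4, 4, 3, 1).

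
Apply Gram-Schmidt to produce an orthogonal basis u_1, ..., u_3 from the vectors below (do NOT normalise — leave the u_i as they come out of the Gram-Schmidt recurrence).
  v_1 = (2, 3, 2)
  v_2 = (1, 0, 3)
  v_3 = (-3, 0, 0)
Orthogonal basis:
  u_1 = (2, 3, 2)
  u_2 = (1/17, -24/17, 35/17)
  u_3 = (-243/106, 54/53, 81/106)

Apply the Gram-Schmidt recurrence
  u_1 = v_1
  u_i = v_i − Σ_{j<i} ((v_i · u_j) / (u_j · u_j)) · u_j.

Step by step this gives:
  u_1 = (2, 3, 2)
  u_2 = (1/17, -24/17, 35/17)
  u_3 = (-243/106, 54/53, 81/106)

Orthogonality check:
  u_2 · u_1 = 0 (should be 0)
  u_3 · u_1 = 0 (should be 0)
  u_3 · u_2 = 0 (should be 0)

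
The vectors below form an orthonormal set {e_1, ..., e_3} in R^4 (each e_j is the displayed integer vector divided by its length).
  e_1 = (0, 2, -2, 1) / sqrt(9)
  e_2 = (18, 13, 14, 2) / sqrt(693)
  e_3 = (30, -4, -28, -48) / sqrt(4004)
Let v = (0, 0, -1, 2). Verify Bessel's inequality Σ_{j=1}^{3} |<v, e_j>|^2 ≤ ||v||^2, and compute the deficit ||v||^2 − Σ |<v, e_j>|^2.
Σ |<v, e_j>|^2 = 40/13; ||v||^2 = 5; deficit = 25/13

Write each e_j = u_j / sqrt(<u_j, u_j>) where u_j is the displayed integer vector. Then <v, e_j> = <v, u_j> / sqrt(<u_j, u_j>), so |<v, e_j>|^2 = <v, u_j>^2 / <u_j, u_j>.
Coefficients: <v, e_1> = 4/sqrt(9), <v, e_2> = -10/sqrt(693), <v, e_3> = -68/sqrt(4004).
Square and sum: Σ |<v, e_j>|^2 = 40/13.
Compute ||v||^2 = v·v = 5.
Deficit = 5 − 40/13 = 25/13 ≥ 0, confirming Bessel's inequality. (The deficit equals ||v − Σ <v,e_j> e_j||^2, the squared distance from v to span{e_j}.)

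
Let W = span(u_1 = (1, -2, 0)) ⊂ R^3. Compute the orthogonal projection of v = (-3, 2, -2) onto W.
proj_W(v) = (-7/5, 14/5, 0)

Set up U = [u_1 | ... | u_1] ∈ R^(3×1). The projector onto W = col(U) is P = U (U^T U)^(-1) U^T.
Compute U^T U =
  [5],
and U^T v = (-7).
Solve U^T U · c = U^T v for the coefficients: c = (-7/5). The projection is proj_W(v) = U c.
Check: (v - proj_W(v)) · u_1 = 0  (should be 0).
Result: proj_W(v) = (-7/5, 14/5, 0).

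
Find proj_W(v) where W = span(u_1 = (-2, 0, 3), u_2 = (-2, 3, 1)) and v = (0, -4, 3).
proj_W(v) = (-18/133, -540/133, 387/133)

Set up U = [u_1 | ... | u_2] ∈ R^(3×2). The projector onto W = col(U) is P = U (U^T U)^(-1) U^T.
Compute U^T U =
  [13, 7]
  [7, 14],
and U^T v = (9, -9).
Solve U^T U · c = U^T v for the coefficients: c = (27/19, -180/133). The projection is proj_W(v) = U c.
Check: (v - proj_W(v)) · u_1 = 0  (should be 0).
Check: (v - proj_W(v)) · u_2 = 0  (should be 0).
Result: proj_W(v) = (-18/133, -540/133, 387/133).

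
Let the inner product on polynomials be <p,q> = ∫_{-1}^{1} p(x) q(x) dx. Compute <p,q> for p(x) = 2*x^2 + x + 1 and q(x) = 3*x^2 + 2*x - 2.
<p,q> = -14/15

Expand the product: p(x)·q(x) = 6*x^4 + 7*x^3 + x^2 - 2.
∫_{-1}^{1} of each monomial x^k gives [2/(k+1) if k even, 0 if k odd]. Integrating term-by-term (or equivalently evaluating the antiderivative F(x) = 6*x^5/5 + 7*x^4/4 + x^3/3 - 2*x at the endpoints):
  F(1) − F(−1) = 77/60 − (133/60) = -14/15.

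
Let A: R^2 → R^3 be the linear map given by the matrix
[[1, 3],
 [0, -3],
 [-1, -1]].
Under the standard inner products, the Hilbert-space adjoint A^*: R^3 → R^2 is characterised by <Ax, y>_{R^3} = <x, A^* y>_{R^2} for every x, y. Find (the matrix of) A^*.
A^* = A^T =
[[1, 0, -1],
 [3, -3, -1]]

For real matrices with standard dot products, the defining identity <Ax, y> = <x, A^* y> gives (Ax)^T y = x^T (A^*) y, i.e. x^T A^T y = x^T (A^*) y. Since this holds for all x, y, we must have A^* = A^T. Therefore
A^* =
[[1, 0, -1],
 [3, -3, -1]].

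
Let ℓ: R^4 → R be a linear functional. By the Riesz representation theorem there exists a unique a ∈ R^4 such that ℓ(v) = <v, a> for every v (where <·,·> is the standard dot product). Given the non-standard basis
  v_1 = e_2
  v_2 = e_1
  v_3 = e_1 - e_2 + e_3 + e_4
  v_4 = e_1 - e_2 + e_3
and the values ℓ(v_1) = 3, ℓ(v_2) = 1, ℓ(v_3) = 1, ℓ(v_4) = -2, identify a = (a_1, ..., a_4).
a = (1, 3, 0, 3)

Write a = (a_1, ..., a_4) in the standard basis. For each basis vector v_i, ℓ(v_i) = <v_i, a> is a linear equation in the a_j's. Collect the n equations into a matrix system V a = ℓ, where row i of V is v_i (expressed in the standard basis). Since V is invertible (lower-triangular with 1s on the diagonal, up to permutation), solve by back-substitution:
  V =
[[0, 1, 0, 0],
 [1, 0, 0, 0],
 [1, -1, 1, 1],
 [1, -1, 1, 0]]
  V a = (3, 1, 1, -2)
Solving gives a = (1, 3, 0, 3).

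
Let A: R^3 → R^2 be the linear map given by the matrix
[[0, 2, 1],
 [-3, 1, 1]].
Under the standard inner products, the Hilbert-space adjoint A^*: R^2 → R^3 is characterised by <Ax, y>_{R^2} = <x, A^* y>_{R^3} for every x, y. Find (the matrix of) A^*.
A^* = A^T =
[[0, -3],
 [2, 1],
 [1, 1]]

For real matrices with standard dot products, the defining identity <Ax, y> = <x, A^* y> gives (Ax)^T y = x^T (A^*) y, i.e. x^T A^T y = x^T (A^*) y. Since this holds for all x, y, we must have A^* = A^T. Therefore
A^* =
[[0, -3],
 [2, 1],
 [1, 1]].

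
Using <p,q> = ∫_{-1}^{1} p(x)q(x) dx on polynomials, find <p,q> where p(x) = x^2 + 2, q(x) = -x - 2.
<p,q> = -28/3

Expand the product: p(x)·q(x) = -x^3 - 2*x^2 - 2*x - 4.
∫_{-1}^{1} of each monomial x^k gives [2/(k+1) if k even, 0 if k odd]. Integrating term-by-term (or equivalently evaluating the antiderivative F(x) = -x^4/4 - 2*x^3/3 - x^2 - 4*x at the endpoints):
  F(1) − F(−1) = -71/12 − (41/12) = -28/3.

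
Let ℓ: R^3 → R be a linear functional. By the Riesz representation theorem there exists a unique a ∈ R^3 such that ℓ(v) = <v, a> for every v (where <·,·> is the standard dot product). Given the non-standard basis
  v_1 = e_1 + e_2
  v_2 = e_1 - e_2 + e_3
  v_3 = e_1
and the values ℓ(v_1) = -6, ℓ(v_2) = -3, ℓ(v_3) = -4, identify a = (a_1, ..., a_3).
a = (-4, -2, -1)

Write a = (a_1, ..., a_3) in the standard basis. For each basis vector v_i, ℓ(v_i) = <v_i, a> is a linear equation in the a_j's. Collect the n equations into a matrix system V a = ℓ, where row i of V is v_i (expressed in the standard basis). Since V is invertible (lower-triangular with 1s on the diagonal, up to permutation), solve by back-substitution:
  V =
[[1, 1, 0],
 [1, -1, 1],
 [1, 0, 0]]
  V a = (-6, -3, -4)
Solving gives a = (-4, -2, -1).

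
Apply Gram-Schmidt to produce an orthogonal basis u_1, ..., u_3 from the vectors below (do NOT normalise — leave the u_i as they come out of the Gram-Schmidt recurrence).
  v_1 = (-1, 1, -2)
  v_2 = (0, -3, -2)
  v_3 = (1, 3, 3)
Orthogonal basis:
  u_1 = (-1, 1, -2)
  u_2 = (1/6, -19/6, -5/3)
  u_3 = (40/77, 10/77, -15/77)

Apply the Gram-Schmidt recurrence
  u_1 = v_1
  u_i = v_i − Σ_{j<i} ((v_i · u_j) / (u_j · u_j)) · u_j.

Step by step this gives:
  u_1 = (-1, 1, -2)
  u_2 = (1/6, -19/6, -5/3)
  u_3 = (40/77, 10/77, -15/77)

Orthogonality check:
  u_2 · u_1 = 0 (should be 0)
  u_3 · u_1 = 0 (should be 0)
  u_3 · u_2 = 0 (should be 0)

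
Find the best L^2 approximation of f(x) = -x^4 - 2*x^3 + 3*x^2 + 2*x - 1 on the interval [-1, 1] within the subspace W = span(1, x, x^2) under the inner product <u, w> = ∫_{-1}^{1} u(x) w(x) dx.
g(x) = 15*x^2/7 + 4*x/5 - 32/35

The best approximation g ∈ W is the orthogonal projection of f onto W. Writing g = a_0 + a_1 x + a_2 x^2, the coefficients solve the normal equations G · a = b where
  G_{ij} = <φ_i, φ_j> and b_i = <f, φ_i>, with φ_0 = 1, φ_1 = x, φ_2 = x^2.
G =
  [2, 0, 2/3]
  [0, 2/3, 0]
  [2/3, 0, 2/5],
b = (-2/5, 8/15, 26/105).
Solving gives a_0 = -32/35, a_1 = 4/5, a_2 = 15/7, so
  g(x) = 15*x^2/7 + 4*x/5 - 32/35.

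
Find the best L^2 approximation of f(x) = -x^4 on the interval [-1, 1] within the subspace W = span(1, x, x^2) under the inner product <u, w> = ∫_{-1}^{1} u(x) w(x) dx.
g(x) = 3/35 - 6*x^2/7

The best approximation g ∈ W is the orthogonal projection of f onto W. Writing g = a_0 + a_1 x + a_2 x^2, the coefficients solve the normal equations G · a = b where
  G_{ij} = <φ_i, φ_j> and b_i = <f, φ_i>, with φ_0 = 1, φ_1 = x, φ_2 = x^2.
G =
  [2, 0, 2/3]
  [0, 2/3, 0]
  [2/3, 0, 2/5],
b = (-2/5, 0, -2/7).
Solving gives a_0 = 3/35, a_1 = 0, a_2 = -6/7, so
  g(x) = 3/35 - 6*x^2/7.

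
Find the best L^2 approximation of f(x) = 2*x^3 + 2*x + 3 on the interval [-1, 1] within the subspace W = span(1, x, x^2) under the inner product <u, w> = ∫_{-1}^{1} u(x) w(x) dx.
g(x) = 16*x/5 + 3

The best approximation g ∈ W is the orthogonal projection of f onto W. Writing g = a_0 + a_1 x + a_2 x^2, the coefficients solve the normal equations G · a = b where
  G_{ij} = <φ_i, φ_j> and b_i = <f, φ_i>, with φ_0 = 1, φ_1 = x, φ_2 = x^2.
G =
  [2, 0, 2/3]
  [0, 2/3, 0]
  [2/3, 0, 2/5],
b = (6, 32/15, 2).
Solving gives a_0 = 3, a_1 = 16/5, a_2 = 0, so
  g(x) = 16*x/5 + 3.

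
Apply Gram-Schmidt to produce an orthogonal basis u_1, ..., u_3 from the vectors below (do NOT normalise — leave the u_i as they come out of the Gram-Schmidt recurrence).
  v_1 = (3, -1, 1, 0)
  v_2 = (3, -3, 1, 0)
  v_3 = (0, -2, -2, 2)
Orthogonal basis:
  u_1 = (3, -1, 1, 0)
  u_2 = (-6/11, -20/11, -2/11, 0)
  u_3 = (3/5, 0, -9/5, 2)

Apply the Gram-Schmidt recurrence
  u_1 = v_1
  u_i = v_i − Σ_{j<i} ((v_i · u_j) / (u_j · u_j)) · u_j.

Step by step this gives:
  u_1 = (3, -1, 1, 0)
  u_2 = (-6/11, -20/11, -2/11, 0)
  u_3 = (3/5, 0, -9/5, 2)

Orthogonality check:
  u_2 · u_1 = 0 (should be 0)
  u_3 · u_1 = 0 (should be 0)
  u_3 · u_2 = 0 (should be 0)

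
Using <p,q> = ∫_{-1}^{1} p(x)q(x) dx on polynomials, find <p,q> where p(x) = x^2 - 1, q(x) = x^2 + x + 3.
<p,q> = -64/15

Expand the product: p(x)·q(x) = x^4 + x^3 + 2*x^2 - x - 3.
∫_{-1}^{1} of each monomial x^k gives [2/(k+1) if k even, 0 if k odd]. Integrating term-by-term (or equivalently evaluating the antiderivative F(x) = x^5/5 + x^4/4 + 2*x^3/3 - x^2/2 - 3*x at the endpoints):
  F(1) − F(−1) = -143/60 − (113/60) = -64/15.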